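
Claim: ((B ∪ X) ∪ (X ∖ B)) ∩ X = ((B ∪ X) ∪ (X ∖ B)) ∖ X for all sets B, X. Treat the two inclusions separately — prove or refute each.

Forward inclusion. This inclusion fails. Take B = ∅, X = {1}; then 1 ∈ ((B ∪ X) ∪ (X ∖ B)) ∩ X but 1 ∉ ((B ∪ X) ∪ (X ∖ B)) ∖ X.

Reverse inclusion. This inclusion fails. Take B = {1}, X = ∅; then 1 ∈ ((B ∪ X) ∪ (X ∖ B)) ∖ X but 1 ∉ ((B ∪ X) ∪ (X ∖ B)) ∩ X.

(⊆) fails and (⊇) fails.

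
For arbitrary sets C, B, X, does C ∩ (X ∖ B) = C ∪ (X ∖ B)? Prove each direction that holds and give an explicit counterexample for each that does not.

(⊆) Let x ∈ C ∩ (X ∖ B). Then x ∈ C ∩ X and x ∉ B, from which x ∈ C ∪ (X ∖ B).

(⊇) This inclusion fails. Take C = {1}, B = ∅, X = ∅; then 1 ∈ C ∪ (X ∖ B) but 1 ∉ C ∩ (X ∖ B).

(⊆) holds; (⊇) fails.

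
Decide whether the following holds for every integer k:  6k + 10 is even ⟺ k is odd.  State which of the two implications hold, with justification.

(⇒) This fails: take k = 0. Then 6k + 10 = 10, which is even, yet k = 0 is even, not odd.

(⇐) Suppose k is odd. Since 6 is even, 6k is even for every k, so 6k + 10 has the same parity as 10, which is even. Hence 6k + 10 is even.

(⇒) fails; (⇐) holds.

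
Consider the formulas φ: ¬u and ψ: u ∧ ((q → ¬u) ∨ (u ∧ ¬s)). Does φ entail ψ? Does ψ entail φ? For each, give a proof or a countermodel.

Neither implication holds.

(⟹) This fails. Under u = F, s = F, q = F, the left side is true but the right side is false.

(⟸) This fails. Under u = T, s = F, q = F, the left side is false but the right side is true.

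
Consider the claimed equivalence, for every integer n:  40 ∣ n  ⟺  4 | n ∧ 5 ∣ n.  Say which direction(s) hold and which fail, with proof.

[⇒] If 40 ∣ n, write n = 40q. Since 40 = 10·4, n = 4·(10q), so 4 ∣ n; and since 40 = 8·5, n = 5·(8q), so 5 ∣ n.

[⇐] This fails: take n = 20. Both 4 ∣ 20 and 5 ∣ 20, yet 20 is not a multiple of 40 (since 20 = 0·40 + 20), so 40 ∤ 20.

Only the forward direction holds.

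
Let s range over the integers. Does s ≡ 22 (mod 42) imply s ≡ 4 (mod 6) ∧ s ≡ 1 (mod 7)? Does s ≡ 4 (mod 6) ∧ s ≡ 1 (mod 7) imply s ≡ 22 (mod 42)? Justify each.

[⇒] Suppose s ≡ 22 (mod 42); write s = 42j + 22. Since 6 ∣ 42, reducing mod 6 gives s ≡ 22 ≡ 4 (mod 6); since 7 ∣ 42, reducing mod 7 gives s ≡ 22 ≡ 1 (mod 7).

[⇐] Conversely, if s ≡ 4 (mod 6) and s ≡ 1 (mod 7), then by the Chinese remainder theorem s ≡ 22 (mod 42). This is exactly s ≡ 22 (mod 42).

Both directions hold; the statement is true.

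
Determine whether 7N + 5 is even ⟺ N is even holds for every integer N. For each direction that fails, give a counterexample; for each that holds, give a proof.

Both directions fail.

(⟹) This fails: N = 5 gives 7N + 5 = 40, which is even, but 5 is odd, not even.

(⟸) This also fails: N = 0 is even, but 7N + 5 = 5 is odd, not even.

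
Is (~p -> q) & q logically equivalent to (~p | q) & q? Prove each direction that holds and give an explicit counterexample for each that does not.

Forward direction. Assume the antecedent. If p is true, the antecedent forces (p = T, q = T), and (~p | q) & q holds there. If p is false, the antecedent forces (p = F, q = T), and (~p | q) & q holds there. Either way (~p | q) & q holds.

Converse. Assume the antecedent. If p is true, the antecedent forces (p = T, q = T), and (~p -> q) & q holds there. If p is false, the antecedent forces (p = F, q = T), and (~p -> q) & q holds there. Either way (~p -> q) & q holds.

Both directions hold; the statement is true.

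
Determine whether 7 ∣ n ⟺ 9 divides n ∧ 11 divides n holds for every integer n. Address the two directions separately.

(→) This fails: take n = 7. Certainly 7 ∣ 7, but 9 ∤ 7.

(←) This fails: take n = 99. Both 9 ∣ 99 and 11 ∣ 99, yet 99 is not a multiple of 7 (since 99 = 14·7 + 1), so 7 ∤ 99.

Neither implication holds.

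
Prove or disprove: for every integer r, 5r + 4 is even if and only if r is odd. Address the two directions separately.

(⇒) fails and (⇐) fails.

(⟹) This fails: r = 2 gives 5r + 4 = 14, which is even, but 2 is even, not odd.

(⟸) This also fails: r = 7 is odd, but 5r + 4 = 39 is odd, not even.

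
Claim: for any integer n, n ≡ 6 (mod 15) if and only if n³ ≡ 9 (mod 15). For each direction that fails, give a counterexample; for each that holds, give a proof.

(⇒) fails and (⇐) fails.

(⇒) This fails: take n = 6. Then 6 ≡ 6 (mod 15), but 6³ = 216 ≡ 6 (mod 15), not 9.

(⇐) This fails: take n = 9. Then 9³ = 729 ≡ 9 (mod 15), yet 9 ≡ 9 (mod 15), not 6.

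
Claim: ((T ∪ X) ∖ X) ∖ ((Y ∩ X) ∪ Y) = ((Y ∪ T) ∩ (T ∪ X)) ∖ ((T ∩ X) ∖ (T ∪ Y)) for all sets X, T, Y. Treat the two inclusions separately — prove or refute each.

(⟹) Let x ∈ ((T ∪ X) ∖ X) ∖ ((Y ∩ X) ∪ Y). Then x ∈ T and x ∉ X, Y, from which x ∈ ((Y ∪ T) ∩ (T ∪ X)) ∖ ((T ∩ X) ∖ (T ∪ Y)).

(⟸) This inclusion fails. Take X = {1}, T = {1}, Y = ∅; then 1 ∈ ((Y ∪ T) ∩ (T ∪ X)) ∖ ((T ∩ X) ∖ (T ∪ Y)) but 1 ∉ ((T ∪ X) ∖ X) ∖ ((Y ∩ X) ∪ Y).

(⊆) holds; (⊇) fails.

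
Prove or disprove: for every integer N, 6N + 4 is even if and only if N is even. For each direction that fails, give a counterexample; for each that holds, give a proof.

Not equivalent: only (⇐) holds.

(⟸) Suppose N is even. Since 6 is even, 6N is even for every N, so 6N + 4 has the same parity as 4, which is even. Hence 6N + 4 is even.

(⟹) This fails: take N = 7. Then 6N + 4 = 46, which is even, yet N = 7 is odd, not even.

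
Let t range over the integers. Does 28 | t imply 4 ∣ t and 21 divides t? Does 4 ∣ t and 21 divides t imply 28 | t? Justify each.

(⇒) fails; (⇐) holds.

(⟹) This fails: take t = 28. Certainly 28 ∣ 28, but 21 ∤ 28.

(⟸) Suppose 4 ∣ t and 21 ∣ t. Any common multiple of 4 and 21 is a multiple of their lcm; here gcd(4, 21) = 1, so lcm(4, 21) = 4·21 = 84, so 84 ∣ t. Since 28 ∣ 84, it follows that 28 ∣ t.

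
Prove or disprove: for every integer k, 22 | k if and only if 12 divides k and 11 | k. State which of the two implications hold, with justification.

Only the converse holds.

(⇒) This fails: take k = 22. Certainly 22 ∣ 22, but 12 ∤ 22.

(⇐) Suppose 12 ∣ k and 11 ∣ k. Any common multiple of 12 and 11 is a multiple of their lcm; here gcd(12, 11) = 1, so lcm(12, 11) = 12·11 = 132, so 132 ∣ k. Since 22 ∣ 132, it follows that 22 ∣ k.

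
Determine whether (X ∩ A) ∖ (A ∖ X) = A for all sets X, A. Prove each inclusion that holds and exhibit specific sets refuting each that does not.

Only the forward inclusion holds.

(⊆) Let x ∈ (X ∩ A) ∖ (A ∖ X). Then x ∈ X ∩ A, from which x ∈ A.

(⊇) This inclusion fails. Take X = ∅, A = {1}; then 1 ∈ A but 1 ∉ (X ∩ A) ∖ (A ∖ X).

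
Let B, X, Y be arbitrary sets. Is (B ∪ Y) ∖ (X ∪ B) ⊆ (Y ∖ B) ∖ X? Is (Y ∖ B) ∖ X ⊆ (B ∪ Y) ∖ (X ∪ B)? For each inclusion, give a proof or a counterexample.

The two sets are equal.

(⊇) Let x ∈ (Y ∖ B) ∖ X. Then x ∈ Y and x ∉ B, X, from which x ∈ (B ∪ Y) ∖ (X ∪ B).

(⊆) Let x ∈ (B ∪ Y) ∖ (X ∪ B). Then x ∈ Y and x ∉ B, X, from which x ∈ (Y ∖ B) ∖ X.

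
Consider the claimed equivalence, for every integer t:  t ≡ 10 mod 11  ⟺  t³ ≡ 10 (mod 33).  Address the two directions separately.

(⟸) The residues r modulo 33 with r³ ≡ 10 (mod 33) are exactly {10}, and each is ≡ 10 (mod 11).

(⟹) This fails: take t = 21. Then 21 ≡ 10 (mod 11), but 21³ = 9261 ≡ 21 (mod 33), not 10.

Only the converse holds.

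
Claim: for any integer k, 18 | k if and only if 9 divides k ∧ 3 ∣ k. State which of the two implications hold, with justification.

(⇒) If 18 ∣ k, write k = 18q. Since 18 = 2·9, k = 9·(2q), so 9 ∣ k; and since 18 = 6·3, k = 3·(6q), so 3 ∣ k.

(⇐) This fails: take k = 9. Both 9 ∣ 9 and 3 ∣ 9, yet 9 is not a multiple of 18 (since 9 = 0·18 + 9), so 18 ∤ 9.

The forward direction holds; the converse fails.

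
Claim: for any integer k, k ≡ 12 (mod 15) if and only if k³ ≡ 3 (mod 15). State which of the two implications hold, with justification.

(⇐) Suppose k³ ≡ 3 (mod 15). The only residue r in {0, …, 14} with r³ ≡ 3 (mod 15) is r = 12, so k ≡ 12 (mod 15).

(⇒) Suppose k ≡ 12 (mod 15). Write k = 15j + 12. Then (15j + 12)³ = 3375j³ + 8100j² + 6480j + 1728 = 15(225j³ + 540j² + 432j + 115) + 3, so k³ ≡ 3 (mod 15).

Both directions hold; the statement is true.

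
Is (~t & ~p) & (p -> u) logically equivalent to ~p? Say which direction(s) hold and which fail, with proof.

(⟹) Assume the antecedent. If t is true, the antecedent cannot hold. If t is false, the antecedent forces (t = F, p = F, u = F) or (t = F, p = F, u = T), and ~p holds there. Either way ~p holds.

(⟸) This fails. Under t = T, p = F, u = F, the left side is false but the right side is true.

Only the forward direction holds.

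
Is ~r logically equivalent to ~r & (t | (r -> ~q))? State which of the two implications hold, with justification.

Both implications hold.

(⇒) Assume the antecedent. If t is true, the antecedent forces (t = T, q = F, r = F) or (t = T, q = T, r = F), and ~r & (t | (r -> ~q)) holds there. If t is false, the antecedent forces (t = F, q = F, r = F) or (t = F, q = T, r = F), and ~r & (t | (r -> ~q)) holds there. Either way ~r & (t | (r -> ~q)) holds.

(⇐) Assume the antecedent. If t is true, the antecedent forces (t = T, q = F, r = F) or (t = T, q = T, r = F), and ~r holds there. If t is false, the antecedent forces (t = F, q = F, r = F) or (t = F, q = T, r = F), and ~r holds there. Either way ~r holds.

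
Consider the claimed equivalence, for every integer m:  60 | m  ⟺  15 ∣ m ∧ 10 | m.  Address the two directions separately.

(⇒) If 60 ∣ m, write m = 60q. Since 60 = 4·15, m = 15·(4q), so 15 ∣ m; and since 60 = 6·10, m = 10·(6q), so 10 ∣ m.

(⇐) This fails: take m = 30. Both 15 ∣ 30 and 10 ∣ 30, yet 30 is not a multiple of 60 (since 30 = 0·60 + 30), so 60 ∤ 30.

Not equivalent: only (⇒) holds.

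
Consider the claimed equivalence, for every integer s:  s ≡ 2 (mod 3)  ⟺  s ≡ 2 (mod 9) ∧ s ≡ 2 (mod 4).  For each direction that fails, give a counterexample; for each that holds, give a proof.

(⇒) fails; (⇐) holds.

(⇒) This fails: s = 32 gives 32 ≡ 2 (mod 3) but 32 ≡ 5 (mod 9), so the conjunction on the right does not hold.

(⇐) Conversely, if s ≡ 2 (mod 9) and s ≡ 2 (mod 4), then by the Chinese remainder theorem s ≡ 2 (mod 36). Since 2 ≡ 2 (mod 3) and 3 ∣ 36, we get s ≡ 2 (mod 3).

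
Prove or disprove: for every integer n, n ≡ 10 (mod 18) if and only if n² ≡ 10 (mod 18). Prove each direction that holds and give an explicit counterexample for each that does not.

Only the forward direction holds.

[⇒] Suppose n ≡ 10 (mod 18). Write n = 18j + 10. Then (18j + 10)² = 324j² + 360j + 100 = 18(18j² + 20j + 5) + 10, so n² ≡ 10 (mod 18).

[⇐] This fails: take n = 8. Then 8² = 64 ≡ 10 (mod 18), yet 8 ≡ 8 (mod 18), not 10.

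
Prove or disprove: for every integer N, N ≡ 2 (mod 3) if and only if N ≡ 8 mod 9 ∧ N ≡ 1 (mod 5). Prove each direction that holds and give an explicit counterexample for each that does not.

(→) This fails: N = 32 gives 32 ≡ 2 (mod 3) but 32 ≡ 5 (mod 9), so the conjunction on the right does not hold.

(←) Conversely, if N ≡ 8 (mod 9) and N ≡ 1 (mod 5), then by the Chinese remainder theorem N ≡ 26 (mod 45). Since 26 ≡ 2 (mod 3) and 3 ∣ 45, we get N ≡ 2 (mod 3).

The forward direction fails; the converse holds.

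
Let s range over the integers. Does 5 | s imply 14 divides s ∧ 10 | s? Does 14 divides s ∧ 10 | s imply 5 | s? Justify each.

Not equivalent: only (⇐) holds.

(⟸) Suppose 14 ∣ s and 10 ∣ s. Any common multiple of 14 and 10 is a multiple of their lcm; here lcm(14, 10) = 14·10/gcd(14, 10) = 140/2 = 70, so 70 ∣ s. Since 5 ∣ 70, it follows that 5 ∣ s.

(⟹) This fails: take s = 5. Certainly 5 ∣ 5, but 14 ∤ 5.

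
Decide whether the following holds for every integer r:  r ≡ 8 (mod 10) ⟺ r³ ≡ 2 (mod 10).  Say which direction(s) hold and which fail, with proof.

Both directions hold; the statement is true.

(⇒) Suppose r ≡ 8 (mod 10). Write r = 10j + 8. Then (10j + 8)³ = 1000j³ + 2400j² + 1920j + 512 = 10(100j³ + 240j² + 192j + 51) + 2, so r³ ≡ 2 (mod 10).

(⇐) Conversely, suppose r³ ≡ 2 (mod 10). The only residue r in {0, …, 9} with r³ ≡ 2 (mod 10) is r = 8, so r ≡ 8 (mod 10).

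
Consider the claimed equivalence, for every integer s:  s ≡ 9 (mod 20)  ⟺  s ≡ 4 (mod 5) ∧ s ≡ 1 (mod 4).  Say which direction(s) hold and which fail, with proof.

(⇐) If s ≡ 4 (mod 5) and s ≡ 1 (mod 4), then by the Chinese remainder theorem s ≡ 9 (mod 20). This is exactly s ≡ 9 (mod 20).

(⇒) Suppose s ≡ 9 (mod 20); write s = 20j + 9. Since 5 ∣ 20, reducing mod 5 gives s ≡ 9 ≡ 4 (mod 5); since 4 ∣ 20, reducing mod 4 gives s ≡ 9 ≡ 1 (mod 4).

The biconditional holds.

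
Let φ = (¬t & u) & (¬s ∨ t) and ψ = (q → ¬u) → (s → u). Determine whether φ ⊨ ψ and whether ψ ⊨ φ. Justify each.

[⇒] Assume the antecedent. If u is true, (q → ¬u) → (s → u) reduces to true regardless of the other variables. If u is false, the antecedent cannot hold. Either way (q → ¬u) → (s → u) holds.

[⇐] This fails. Under u = F, t = F, q = F, s = F, the left side is false but the right side is true.

Not equivalent: only (⇒) holds.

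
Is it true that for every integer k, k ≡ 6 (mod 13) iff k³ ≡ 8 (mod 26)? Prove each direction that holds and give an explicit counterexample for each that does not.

(→) This fails: take k = 19. Then 19 ≡ 6 (mod 13), but 19³ = 6859 ≡ 21 (mod 26), not 8.

(←) This fails: take k = 2. Then 2³ = 8 ≡ 8 (mod 26), yet 2 ≡ 2 (mod 13), not 6.

Neither direction holds.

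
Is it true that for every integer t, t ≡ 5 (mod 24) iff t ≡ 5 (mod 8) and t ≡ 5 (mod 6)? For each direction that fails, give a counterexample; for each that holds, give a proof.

(⇒) Suppose t ≡ 5 (mod 24); write t = 24j + 5. Since 8 ∣ 24, reducing mod 8 gives t ≡ 5 (mod 8); since 6 ∣ 24, reducing mod 6 gives t ≡ 5 (mod 6).

(⇐) Conversely, if t ≡ 5 (mod 8) and t ≡ 5 (mod 6), then by the Chinese remainder theorem t ≡ 5 (mod 24). This is exactly t ≡ 5 (mod 24).

Both directions hold.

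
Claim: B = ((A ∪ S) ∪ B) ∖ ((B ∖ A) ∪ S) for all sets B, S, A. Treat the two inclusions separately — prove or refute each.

(⊆) This inclusion fails. Take B = {1}, S = ∅, A = ∅; then 1 ∈ B but 1 ∉ ((A ∪ S) ∪ B) ∖ ((B ∖ A) ∪ S).

(⊇) This inclusion fails. Take B = ∅, S = ∅, A = {1}; then 1 ∈ ((A ∪ S) ∪ B) ∖ ((B ∖ A) ∪ S) but 1 ∉ B.

Neither inclusion holds.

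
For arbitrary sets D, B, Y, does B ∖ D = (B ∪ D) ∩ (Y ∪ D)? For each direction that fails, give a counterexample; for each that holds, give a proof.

(⊆) fails and (⊇) fails.

Forward inclusion. This inclusion fails. Take D = ∅, B = {1}, Y = ∅; then 1 ∈ B ∖ D but 1 ∉ (B ∪ D) ∩ (Y ∪ D).

Reverse inclusion. This inclusion fails. Take D = {1}, B = ∅, Y = ∅; then 1 ∈ (B ∪ D) ∩ (Y ∪ D) but 1 ∉ B ∖ D.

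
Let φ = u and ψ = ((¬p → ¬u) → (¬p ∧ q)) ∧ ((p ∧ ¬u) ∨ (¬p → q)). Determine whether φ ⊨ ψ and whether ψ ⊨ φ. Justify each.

(⇒) fails and (⇐) fails.

Forward direction. This fails. Under q = F, p = F, u = T, the left side is true but the right side is false.

Converse. This fails. Under q = T, p = F, u = F, the left side is false but the right side is true.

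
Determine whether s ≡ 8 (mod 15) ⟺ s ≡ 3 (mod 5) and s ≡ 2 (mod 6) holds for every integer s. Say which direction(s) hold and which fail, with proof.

Forward direction. This fails: s = 23 gives 23 ≡ 8 (mod 15) but 23 ≡ 5 (mod 6), so the conjunction on the right does not hold.

Converse. If s ≡ 3 (mod 5) and s ≡ 2 (mod 6), then by the Chinese remainder theorem s ≡ 8 (mod 30). Since 8 ≡ 8 (mod 15) and 15 ∣ 30, we get s ≡ 8 (mod 15).

Not equivalent: only (⇐) holds.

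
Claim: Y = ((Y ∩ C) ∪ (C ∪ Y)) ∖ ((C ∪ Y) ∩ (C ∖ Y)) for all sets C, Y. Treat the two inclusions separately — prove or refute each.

Forward inclusion. Let x ∈ Y. Then either x ∈ Y and x ∉ C; or x ∈ C ∩ Y. In each case x ∈ ((Y ∩ C) ∪ (C ∪ Y)) ∖ ((C ∪ Y) ∩ (C ∖ Y)), so Y ⊆ ((Y ∩ C) ∪ (C ∪ Y)) ∖ ((C ∪ Y) ∩ (C ∖ Y)).

Reverse inclusion. Let x ∈ ((Y ∩ C) ∪ (C ∪ Y)) ∖ ((C ∪ Y) ∩ (C ∖ Y)). Then either x ∈ Y and x ∉ C; or x ∈ C ∩ Y. In each case x ∈ Y, so ((Y ∩ C) ∪ (C ∪ Y)) ∖ ((C ∪ Y) ∩ (C ∖ Y)) ⊆ Y.

Both inclusions hold.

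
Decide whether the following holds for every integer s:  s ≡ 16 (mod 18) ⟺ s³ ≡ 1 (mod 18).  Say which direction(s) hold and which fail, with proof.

Forward direction. This fails: take s = 16. Then 16 ≡ 16 (mod 18), but 16³ = 4096 ≡ 10 (mod 18), not 1.

Converse. This fails: take s = 1. Then 1³ = 1 ≡ 1 (mod 18), yet 1 ≡ 1 (mod 18), not 16.

Neither implication holds.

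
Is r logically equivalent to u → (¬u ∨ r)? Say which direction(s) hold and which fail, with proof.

The forward direction holds; the converse fails.

(⟹) Assume the antecedent. If r is true, u → (¬u ∨ r) reduces to true regardless of the other variables. If r is false, the antecedent cannot hold. Either way u → (¬u ∨ r) holds.

(⟸) This fails. Under r = F, u = F, the left side is false but the right side is true.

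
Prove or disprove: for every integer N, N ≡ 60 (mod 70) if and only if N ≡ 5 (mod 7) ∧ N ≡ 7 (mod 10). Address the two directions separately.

Neither direction holds.

(→) This fails: N = 60 gives 60 ≡ 60 (mod 70) but 60 ≡ 4 (mod 7), so the conjunction on the right does not hold.

(←) This fails: N = 47 satisfies both congruences on the right (47 ≡ 5 mod 7 and 47 ≡ 7 mod 10) yet 47 ≡ 47 (mod 70), not 60.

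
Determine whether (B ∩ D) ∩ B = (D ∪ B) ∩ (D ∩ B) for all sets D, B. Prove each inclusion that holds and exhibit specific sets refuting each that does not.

Both inclusions hold.

Reverse inclusion. Let x ∈ (D ∪ B) ∩ (D ∩ B). Then x ∈ D ∩ B, from which x ∈ (B ∩ D) ∩ B.

Forward inclusion. Let x ∈ (B ∩ D) ∩ B. Then x ∈ D ∩ B, from which x ∈ (D ∪ B) ∩ (D ∩ B).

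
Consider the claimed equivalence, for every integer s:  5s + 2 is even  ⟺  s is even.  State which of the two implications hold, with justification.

(→) Suppose 5s + 2 is even. Since 5 is odd, 5s and s have the same parity, so 5s + 2 ≡ s + 2 (mod 2). As 2 is even, 5s + 2 is even exactly when s is even. Thus s is even.

(←) Conversely, suppose s is even; write s = 2j. Then 5s + 2 = 5·(2j) + 2 = 2·5j + 2, which is even.

Equivalent; both directions hold.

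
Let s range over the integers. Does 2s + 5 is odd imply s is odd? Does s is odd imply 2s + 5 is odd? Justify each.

(⇒) This fails: take s = 6. Then 2s + 5 = 17, which is odd, yet s = 6 is even, not odd.

(⇐) Suppose s is odd. Since 2 is even, 2s is even for every s, so 2s + 5 has the same parity as 5, which is odd. Hence 2s + 5 is odd.

The forward direction fails; the converse holds.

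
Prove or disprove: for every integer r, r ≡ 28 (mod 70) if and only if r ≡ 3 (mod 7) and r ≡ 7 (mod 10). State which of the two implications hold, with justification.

(⇒) fails and (⇐) fails.

Forward direction. This fails: r = 28 gives 28 ≡ 28 (mod 70) but 28 ≡ 0 (mod 7), so the conjunction on the right does not hold.

Converse. This fails: r = 17 satisfies both congruences on the right (17 ≡ 3 mod 7 and 17 ≡ 7 mod 10) yet 17 ≡ 17 (mod 70), not 28.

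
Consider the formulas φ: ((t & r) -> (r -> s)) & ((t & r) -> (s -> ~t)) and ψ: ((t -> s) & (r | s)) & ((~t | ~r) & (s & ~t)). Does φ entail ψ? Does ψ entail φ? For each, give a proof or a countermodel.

(→) This fails. Under r = F, t = F, s = F, the left side is true but the right side is false.

(←) Assume the antecedent. If r is true, the antecedent forces (r = T, t = F, s = T), and the consequent holds there. If r is false, the consequent reduces to true regardless of the other variables. Either way the consequent holds.

Not equivalent: only (⇐) holds.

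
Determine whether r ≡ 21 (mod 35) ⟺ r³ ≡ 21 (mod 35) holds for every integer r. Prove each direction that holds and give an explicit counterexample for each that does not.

(→) Suppose r ≡ 21 (mod 35). Write r = 35j + 21. Then (35j + 21)³ = 42875j³ + 77175j² + 46305j + 9261 = 35(1225j³ + 2205j² + 1323j + 264) + 21, so r³ ≡ 21 (mod 35).

(←) Conversely, suppose r³ ≡ 21 (mod 35). The only residue r in {0, …, 34} with r³ ≡ 21 (mod 35) is r = 21, so r ≡ 21 (mod 35).

Both directions hold; the statement is true.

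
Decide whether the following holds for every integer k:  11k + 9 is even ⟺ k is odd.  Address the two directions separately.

(⟹) Suppose 11k + 9 is even. Since 11 is odd, 11k and k have the same parity, so 11k + 9 ≡ k + 9 (mod 2). As 9 is odd, 11k + 9 is even exactly when k is odd. Thus k is odd.

(⟸) Conversely, suppose k is odd; write k = 2j + 1. Then 11k + 9 = 11·(2j + 1) + 9 = 2·11j + 20, which is even.

Both directions hold; the statement is true.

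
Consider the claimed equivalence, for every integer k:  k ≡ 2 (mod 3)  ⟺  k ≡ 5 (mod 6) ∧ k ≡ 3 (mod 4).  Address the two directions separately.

(⇐) If k ≡ 5 (mod 6) and k ≡ 3 (mod 4), then by the Chinese remainder theorem k ≡ 11 (mod 12). Since 11 ≡ 2 (mod 3) and 3 ∣ 12, we get k ≡ 2 (mod 3).

(⇒) This fails: k = 8 gives 8 ≡ 2 (mod 3) but 8 ≡ 2 (mod 6), so the conjunction on the right does not hold.

The forward direction fails; the converse holds.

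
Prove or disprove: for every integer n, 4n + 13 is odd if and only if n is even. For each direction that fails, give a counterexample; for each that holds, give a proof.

(⇒) This fails: take n = 5. Then 4n + 13 = 33, which is odd, yet n = 5 is odd, not even.

(⇐) Suppose n is even. Since 4 is even, 4n is even for every n, so 4n + 13 has the same parity as 13, which is odd. Hence 4n + 13 is odd.

Only the reverse direction holds.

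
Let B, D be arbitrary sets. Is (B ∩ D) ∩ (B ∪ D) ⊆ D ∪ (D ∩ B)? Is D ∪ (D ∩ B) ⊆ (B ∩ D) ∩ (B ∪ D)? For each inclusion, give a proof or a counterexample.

(⊇) This inclusion fails. Take B = ∅, D = {1}; then 1 ∈ D ∪ (D ∩ B) but 1 ∉ (B ∩ D) ∩ (B ∪ D).

(⊆) Let x ∈ (B ∩ D) ∩ (B ∪ D). Then x ∈ B ∩ D, from which x ∈ D ∪ (D ∩ B).

The sets are not equal: only the forward inclusion holds.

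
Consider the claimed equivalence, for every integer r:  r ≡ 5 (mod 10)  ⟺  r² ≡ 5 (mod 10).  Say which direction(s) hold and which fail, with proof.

Forward direction. Suppose r ≡ 5 (mod 10). Write r = 10j + 5. Then (10j + 5)² = 100j² + 100j + 25 = 10(10j² + 10j + 2) + 5, so r² ≡ 5 (mod 10).

Converse. Suppose r² ≡ 5 (mod 10). The only residue r in {0, …, 9} with r² ≡ 5 (mod 10) is r = 5, so r ≡ 5 (mod 10).

Both implications hold.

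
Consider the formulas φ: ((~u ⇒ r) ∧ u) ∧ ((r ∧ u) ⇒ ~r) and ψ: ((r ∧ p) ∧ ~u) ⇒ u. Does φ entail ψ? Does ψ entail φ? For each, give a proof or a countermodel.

Only the forward implication holds.

[⇒] Assume the antecedent. If p is true, the antecedent forces (p = T, r = F, u = T), and ((r ∧ p) ∧ ~u) ⇒ u holds there. If p is false, ((r ∧ p) ∧ ~u) ⇒ u reduces to true regardless of the other variables. Either way ((r ∧ p) ∧ ~u) ⇒ u holds.

[⇐] This fails. Under p = F, r = F, u = F, the left side is false but the right side is true.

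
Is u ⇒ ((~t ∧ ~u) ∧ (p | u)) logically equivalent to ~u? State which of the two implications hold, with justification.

(⟸) Assume the antecedent. If u is true, the antecedent cannot hold. If u is false, u ⇒ ((~t ∧ ~u) ∧ (p | u)) reduces to true regardless of the other variables. Either way u ⇒ ((~t ∧ ~u) ∧ (p | u)) holds.

(⟹) Assume the antecedent. If u is true, the antecedent cannot hold. If u is false, ~u reduces to true regardless of the other variables. Either way ~u holds.

Both directions hold; the statement is true.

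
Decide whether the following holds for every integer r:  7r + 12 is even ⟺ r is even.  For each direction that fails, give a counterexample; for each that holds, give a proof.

[⇒] Suppose 7r + 12 is even. Since 7 is odd, 7r and r have the same parity, so 7r + 12 ≡ r + 12 (mod 2). As 12 is even, 7r + 12 is even exactly when r is even. Thus r is even.

[⇐] Conversely, suppose r is even; write r = 2j. Then 7r + 12 = 7·(2j) + 12 = 2·7j + 12, which is even.

Equivalent; both directions hold.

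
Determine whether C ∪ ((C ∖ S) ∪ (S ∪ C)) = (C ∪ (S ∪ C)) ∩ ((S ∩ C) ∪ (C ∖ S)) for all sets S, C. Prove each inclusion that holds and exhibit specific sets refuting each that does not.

(⊆) fails; (⊇) holds.

(⊆) This inclusion fails. Take S = {1}, C = ∅; then 1 ∈ C ∪ ((C ∖ S) ∪ (S ∪ C)) but 1 ∉ (C ∪ (S ∪ C)) ∩ ((S ∩ C) ∪ (C ∖ S)).

(⊇) Let x ∈ (C ∪ (S ∪ C)) ∩ ((S ∩ C) ∪ (C ∖ S)). Then either x ∈ C and x ∉ S; or x ∈ S ∩ C. In each case x ∈ C ∪ ((C ∖ S) ∪ (S ∪ C)), so (C ∪ (S ∪ C)) ∩ ((S ∩ C) ∪ (C ∖ S)) ⊆ C ∪ ((C ∖ S) ∪ (S ∪ C)).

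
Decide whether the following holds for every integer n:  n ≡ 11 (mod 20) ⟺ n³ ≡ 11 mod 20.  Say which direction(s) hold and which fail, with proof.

Both implications hold.

Converse. Suppose n³ ≡ 11 (mod 20). The only residue r in {0, …, 19} with r³ ≡ 11 (mod 20) is r = 11, so n ≡ 11 (mod 20).

Forward direction. Suppose n ≡ 11 (mod 20). Write n = 20j + 11. Then (20j + 11)³ = 8000j³ + 13200j² + 7260j + 1331 = 20(400j³ + 660j² + 363j + 66) + 11, so n³ ≡ 11 (mod 20).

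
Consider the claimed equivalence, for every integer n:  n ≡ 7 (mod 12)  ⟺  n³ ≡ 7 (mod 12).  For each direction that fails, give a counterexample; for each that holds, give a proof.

(←) Suppose n³ ≡ 7 (mod 12). The only residue r in {0, …, 11} with r³ ≡ 7 (mod 12) is r = 7, so n ≡ 7 (mod 12).

(→) Suppose n ≡ 7 (mod 12). Write n = 12j + 7. Then (12j + 7)³ = 1728j³ + 3024j² + 1764j + 343 = 12(144j³ + 252j² + 147j + 28) + 7, so n³ ≡ 7 (mod 12).

Both implications hold.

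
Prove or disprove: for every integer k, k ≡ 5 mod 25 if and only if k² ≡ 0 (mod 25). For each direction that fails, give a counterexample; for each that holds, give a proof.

(⇒) holds; (⇐) fails.

Forward direction. Suppose k ≡ 5 mod 25. Write k = 25j + 5. Then (25j + 5)² = 625j² + 250j + 25 = 25(25j² + 10j + 1) + 0, so k² ≡ 0 (mod 25).

Converse. This fails: take k = 0. Then 0² = 0 ≡ 0 (mod 25), yet 0 ≡ 0 (mod 25), not 5.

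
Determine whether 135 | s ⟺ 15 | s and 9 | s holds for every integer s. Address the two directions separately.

Only the forward implication holds.

Forward direction. If 135 ∣ s, write s = 135q. Since 135 = 9·15, s = 15·(9q), so 15 ∣ s; and since 135 = 15·9, s = 9·(15q), so 9 ∣ s.

Converse. This fails: take s = 45. Both 15 ∣ 45 and 9 ∣ 45, yet 45 is not a multiple of 135 (since 45 = 0·135 + 45), so 135 ∤ 45.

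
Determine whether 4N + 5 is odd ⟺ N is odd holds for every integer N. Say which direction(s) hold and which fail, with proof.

(⇐) Suppose N is odd. Since 4 is even, 4N is even for every N, so 4N + 5 has the same parity as 5, which is odd. Hence 4N + 5 is odd.

(⇒) This fails: take N = 2. Then 4N + 5 = 13, which is odd, yet N = 2 is even, not odd.

Only the converse holds.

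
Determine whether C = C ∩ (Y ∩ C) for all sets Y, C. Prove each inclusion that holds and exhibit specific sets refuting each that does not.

The sets are not equal: only the reverse inclusion holds.

Forward inclusion. This inclusion fails. Take Y = ∅, C = {1}; then 1 ∈ C but 1 ∉ C ∩ (Y ∩ C).

Reverse inclusion. Let x ∈ C ∩ (Y ∩ C). Then x ∈ Y ∩ C, from which x ∈ C.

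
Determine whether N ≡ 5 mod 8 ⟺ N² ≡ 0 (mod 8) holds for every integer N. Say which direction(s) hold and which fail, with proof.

Both directions fail.

[⇒] This fails: take N = 5. Then 5 ≡ 5 (mod 8), but 5² = 25 ≡ 1 (mod 8), not 0.

[⇐] This fails: take N = 0. Then 0² = 0 ≡ 0 (mod 8), yet 0 ≡ 0 (mod 8), not 5.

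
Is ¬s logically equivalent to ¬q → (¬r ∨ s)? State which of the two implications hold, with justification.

Neither direction holds.

(⇒) This fails. Under s = F, q = F, r = T, the left side is true but the right side is false.

(⇐) This fails. Under s = T, q = F, r = F, the left side is false but the right side is true.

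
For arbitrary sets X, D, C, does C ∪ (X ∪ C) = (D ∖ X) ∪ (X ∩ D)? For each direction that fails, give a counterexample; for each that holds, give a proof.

Both inclusions fail.

Forward inclusion. This inclusion fails. Take X = {1}, D = ∅, C = ∅; then 1 ∈ C ∪ (X ∪ C) but 1 ∉ (D ∖ X) ∪ (X ∩ D).

Reverse inclusion. This inclusion fails. Take X = ∅, D = {1}, C = ∅; then 1 ∈ (D ∖ X) ∪ (X ∩ D) but 1 ∉ C ∪ (X ∪ C).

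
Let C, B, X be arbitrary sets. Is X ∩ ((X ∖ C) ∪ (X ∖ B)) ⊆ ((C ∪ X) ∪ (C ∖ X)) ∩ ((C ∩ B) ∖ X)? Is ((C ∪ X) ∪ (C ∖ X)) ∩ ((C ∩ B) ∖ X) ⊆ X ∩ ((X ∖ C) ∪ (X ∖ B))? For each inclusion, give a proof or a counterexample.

Neither inclusion holds.

(⟹) This inclusion fails. Take C = ∅, B = ∅, X = {1}; then 1 ∈ X ∩ ((X ∖ C) ∪ (X ∖ B)) but 1 ∉ ((C ∪ X) ∪ (C ∖ X)) ∩ ((C ∩ B) ∖ X).

(⟸) This inclusion fails. Take C = {1}, B = {1}, X = ∅; then 1 ∈ ((C ∪ X) ∪ (C ∖ X)) ∩ ((C ∩ B) ∖ X) but 1 ∉ X ∩ ((X ∖ C) ∪ (X ∖ B)).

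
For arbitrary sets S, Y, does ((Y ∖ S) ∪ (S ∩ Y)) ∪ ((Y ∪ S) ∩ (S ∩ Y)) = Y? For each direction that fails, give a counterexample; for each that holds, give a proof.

Forward inclusion. Let x ∈ ((Y ∖ S) ∪ (S ∩ Y)) ∪ ((Y ∪ S) ∩ (S ∩ Y)). Then either x ∈ Y and x ∉ S; or x ∈ S ∩ Y. In each case x ∈ Y, so ((Y ∖ S) ∪ (S ∩ Y)) ∪ ((Y ∪ S) ∩ (S ∩ Y)) ⊆ Y.

Reverse inclusion. Let x ∈ Y. Then either x ∈ Y and x ∉ S; or x ∈ S ∩ Y. In each case x ∈ ((Y ∖ S) ∪ (S ∩ Y)) ∪ ((Y ∪ S) ∩ (S ∩ Y)), so Y ⊆ ((Y ∖ S) ∪ (S ∩ Y)) ∪ ((Y ∪ S) ∩ (S ∩ Y)).

Both inclusions hold; the sets are equal.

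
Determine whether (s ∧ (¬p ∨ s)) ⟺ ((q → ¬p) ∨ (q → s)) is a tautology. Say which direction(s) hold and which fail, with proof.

Only the forward direction holds.

(⟹) Assume the antecedent. If q is true, the antecedent forces (q = T, p = F, s = T) or (q = T, p = T, s = T), and (q → ¬p) ∨ (q → s) holds there. If q is false, (q → ¬p) ∨ (q → s) reduces to true regardless of the other variables. Either way (q → ¬p) ∨ (q → s) holds.

(⟸) This fails. Under q = F, p = F, s = F, the left side is false but the right side is true.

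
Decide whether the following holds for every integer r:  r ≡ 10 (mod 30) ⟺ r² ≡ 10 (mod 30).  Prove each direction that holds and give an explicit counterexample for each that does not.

Forward direction. Suppose r ≡ 10 (mod 30). Write r = 30j + 10. Then (30j + 10)² = 900j² + 600j + 100 = 30(30j² + 20j + 3) + 10, so r² ≡ 10 (mod 30).

Converse. This fails: take r = 20. Then 20² = 400 ≡ 10 (mod 30), yet 20 ≡ 20 (mod 30), not 10.

(⇒) holds; (⇐) fails.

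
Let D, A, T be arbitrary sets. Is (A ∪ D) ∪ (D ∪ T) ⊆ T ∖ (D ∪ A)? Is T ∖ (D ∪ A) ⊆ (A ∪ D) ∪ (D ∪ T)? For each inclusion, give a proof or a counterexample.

(⟹) This inclusion fails. Take D = {1}, A = ∅, T = ∅; then 1 ∈ (A ∪ D) ∪ (D ∪ T) but 1 ∉ T ∖ (D ∪ A).

(⟸) Let x ∈ T ∖ (D ∪ A). Then x ∈ T and x ∉ D, A, from which x ∈ (A ∪ D) ∪ (D ∪ T).

Only the reverse inclusion holds.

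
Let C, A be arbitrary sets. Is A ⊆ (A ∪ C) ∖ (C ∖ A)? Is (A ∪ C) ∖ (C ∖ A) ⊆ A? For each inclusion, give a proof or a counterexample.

The two sets are equal.

(⟹) Let x ∈ A. Then either x ∈ A and x ∉ C; or x ∈ C ∩ A. In each case x ∈ (A ∪ C) ∖ (C ∖ A), so A ⊆ (A ∪ C) ∖ (C ∖ A).

(⟸) Let x ∈ (A ∪ C) ∖ (C ∖ A). Then either x ∈ A and x ∉ C; or x ∈ C ∩ A. In each case x ∈ A, so (A ∪ C) ∖ (C ∖ A) ⊆ A.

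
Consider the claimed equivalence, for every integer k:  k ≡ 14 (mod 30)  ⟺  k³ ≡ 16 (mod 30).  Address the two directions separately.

Neither implication holds.

[⇒] This fails: take k = 14. Then 14 ≡ 14 (mod 30), but 14³ = 2744 ≡ 14 (mod 30), not 16.

[⇐] This fails: take k = 16. Then 16³ = 4096 ≡ 16 (mod 30), yet 16 ≡ 16 (mod 30), not 14.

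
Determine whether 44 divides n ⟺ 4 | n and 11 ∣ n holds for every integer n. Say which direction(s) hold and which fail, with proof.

[⇐] Suppose 4 ∣ n and 11 ∣ n. Any common multiple of 4 and 11 is a multiple of their lcm; here gcd(4, 11) = 1, so lcm(4, 11) = 4·11 = 44, so 44 ∣ n.

[⇒] If 44 ∣ n, write n = 44q. Since 44 = 11·4, n = 4·(11q), so 4 ∣ n; and since 44 = 4·11, n = 11·(4q), so 11 ∣ n.

Both directions hold.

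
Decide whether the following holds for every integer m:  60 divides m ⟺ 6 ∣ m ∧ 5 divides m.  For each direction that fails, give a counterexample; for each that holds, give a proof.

(⇒) holds; (⇐) fails.

(⇐) This fails: take m = 30. Both 6 ∣ 30 and 5 ∣ 30, yet 30 is not a multiple of 60 (since 30 = 0·60 + 30), so 60 ∤ 30.

(⇒) If 60 ∣ m, write m = 60q. Since 60 = 10·6, m = 6·(10q), so 6 ∣ m; and since 60 = 12·5, m = 5·(12q), so 5 ∣ m.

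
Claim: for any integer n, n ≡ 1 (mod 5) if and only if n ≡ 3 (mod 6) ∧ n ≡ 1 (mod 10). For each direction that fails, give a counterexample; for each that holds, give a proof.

[⇒] This fails: n = 1 gives 1 ≡ 1 (mod 5) but 1 ≡ 1 (mod 6), so the conjunction on the right does not hold.

[⇐] Conversely, if n ≡ 3 (mod 6) and n ≡ 1 (mod 10), then by the Chinese remainder theorem n ≡ 21 (mod 30). Since 21 ≡ 1 (mod 5) and 5 ∣ 30, we get n ≡ 1 (mod 5).

Only the converse holds.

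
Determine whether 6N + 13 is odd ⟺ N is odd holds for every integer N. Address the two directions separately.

(⟹) This fails: take N = 0. Then 6N + 13 = 13, which is odd, yet N = 0 is even, not odd.

(⟸) Suppose N is odd. Since 6 is even, 6N is even for every N, so 6N + 13 has the same parity as 13, which is odd. Hence 6N + 13 is odd.

Only the converse holds.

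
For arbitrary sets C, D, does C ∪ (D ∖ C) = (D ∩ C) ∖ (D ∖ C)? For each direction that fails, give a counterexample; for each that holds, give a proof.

(⊆) fails; (⊇) holds.

(⟹) This inclusion fails. Take C = {1}, D = ∅; then 1 ∈ C ∪ (D ∖ C) but 1 ∉ (D ∩ C) ∖ (D ∖ C).

(⟸) Let x ∈ (D ∩ C) ∖ (D ∖ C). Then x ∈ C ∩ D, from which x ∈ C ∪ (D ∖ C).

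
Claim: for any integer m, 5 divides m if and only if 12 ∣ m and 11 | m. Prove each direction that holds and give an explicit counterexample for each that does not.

(⇒) This fails: take m = 5. Certainly 5 ∣ 5, but 12 ∤ 5.

(⇐) This fails: take m = 132. Both 12 ∣ 132 and 11 ∣ 132, yet 132 is not a multiple of 5 (since 132 = 26·5 + 2), so 5 ∤ 132.

Neither direction holds.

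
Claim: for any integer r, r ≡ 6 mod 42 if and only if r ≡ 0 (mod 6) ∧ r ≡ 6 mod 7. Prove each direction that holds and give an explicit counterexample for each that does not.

The biconditional holds.

(⟸) If r ≡ 0 (mod 6) and r ≡ 6 (mod 7), then by the Chinese remainder theorem r ≡ 6 (mod 42). This is exactly r ≡ 6 (mod 42).

(⟹) Suppose r ≡ 6 (mod 42); write r = 42j + 6. Since 6 ∣ 42, reducing mod 6 gives r ≡ 6 ≡ 0 (mod 6); since 7 ∣ 42, reducing mod 7 gives r ≡ 6 (mod 7).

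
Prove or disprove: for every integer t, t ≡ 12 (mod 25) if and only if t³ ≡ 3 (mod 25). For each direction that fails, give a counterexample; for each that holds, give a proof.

Both directions hold; the statement is true.

(⟹) Suppose t ≡ 12 (mod 25). Write t = 25j + 12. Then (25j + 12)³ = 15625j³ + 22500j² + 10800j + 1728 = 25(625j³ + 900j² + 432j + 69) + 3, so t³ ≡ 3 (mod 25).

(⟸) Conversely, suppose t³ ≡ 3 (mod 25). The only residue r in {0, …, 24} with r³ ≡ 3 (mod 25) is r = 12, so t ≡ 12 (mod 25).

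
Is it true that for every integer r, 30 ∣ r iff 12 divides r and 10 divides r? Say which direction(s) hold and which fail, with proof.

Only the reverse direction holds.

Forward direction. This fails: take r = 30. Certainly 30 ∣ 30, but 12 ∤ 30.

Converse. Suppose 12 ∣ r and 10 ∣ r. Any common multiple of 12 and 10 is a multiple of their lcm; here lcm(12, 10) = 12·10/gcd(12, 10) = 120/2 = 60, so 60 ∣ r. Since 30 ∣ 60, it follows that 30 ∣ r.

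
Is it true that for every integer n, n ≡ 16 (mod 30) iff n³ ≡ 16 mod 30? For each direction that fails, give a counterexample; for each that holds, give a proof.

(→) Suppose n ≡ 16 (mod 30). Write n = 30j + 16. Then (30j + 16)³ = 27000j³ + 43200j² + 23040j + 4096 = 30(900j³ + 1440j² + 768j + 136) + 16, so n³ ≡ 16 (mod 30).

(←) Conversely, suppose n³ ≡ 16 (mod 30). The only residue r in {0, …, 29} with r³ ≡ 16 (mod 30) is r = 16, so n ≡ 16 (mod 30).

Both implications hold.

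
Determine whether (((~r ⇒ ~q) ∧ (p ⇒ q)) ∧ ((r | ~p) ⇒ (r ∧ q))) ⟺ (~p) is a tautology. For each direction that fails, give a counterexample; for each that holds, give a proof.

(⇒) fails and (⇐) fails.

Forward direction. This fails. Under p = T, q = T, r = T, the left side is true but the right side is false.

Converse. This fails. Under p = F, q = F, r = F, the left side is false but the right side is true.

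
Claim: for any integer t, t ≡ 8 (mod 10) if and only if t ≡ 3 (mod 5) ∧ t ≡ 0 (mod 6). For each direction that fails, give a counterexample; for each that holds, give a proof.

The forward direction fails; the converse holds.

(⟹) This fails: t = 8 gives 8 ≡ 8 (mod 10) but 8 ≡ 2 (mod 6), so the conjunction on the right does not hold.

(⟸) Conversely, if t ≡ 3 (mod 5) and t ≡ 0 (mod 6), then by the Chinese remainder theorem t ≡ 18 (mod 30). Since 18 ≡ 8 (mod 10) and 10 ∣ 30, we get t ≡ 8 (mod 10).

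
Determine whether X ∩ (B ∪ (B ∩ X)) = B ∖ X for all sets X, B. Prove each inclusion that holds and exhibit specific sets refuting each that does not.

(⟹) This inclusion fails. Take X = {1}, B = {1}; then 1 ∈ X ∩ (B ∪ (B ∩ X)) but 1 ∉ B ∖ X.

(⟸) This inclusion fails. Take X = ∅, B = {1}; then 1 ∈ B ∖ X but 1 ∉ X ∩ (B ∪ (B ∩ X)).

(⊆) fails and (⊇) fails.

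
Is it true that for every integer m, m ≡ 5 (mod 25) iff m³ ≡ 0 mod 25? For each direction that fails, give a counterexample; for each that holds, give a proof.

(⇒) Suppose m ≡ 5 (mod 25). Write m = 25j + 5. Then (25j + 5)³ = 15625j³ + 9375j² + 1875j + 125 = 25(625j³ + 375j² + 75j + 5) + 0, so m³ ≡ 0 (mod 25).

(⇐) This fails: take m = 0. Then 0³ = 0 ≡ 0 (mod 25), yet 0 ≡ 0 (mod 25), not 5.

(⇒) holds; (⇐) fails.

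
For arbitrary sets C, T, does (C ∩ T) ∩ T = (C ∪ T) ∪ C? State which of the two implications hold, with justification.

Only the forward inclusion holds.

(⊇) This inclusion fails. Take C = {1}, T = ∅; then 1 ∈ (C ∪ T) ∪ C but 1 ∉ (C ∩ T) ∩ T.

(⊆) Let x ∈ (C ∩ T) ∩ T. Then x ∈ C ∩ T, from which x ∈ (C ∪ T) ∪ C.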